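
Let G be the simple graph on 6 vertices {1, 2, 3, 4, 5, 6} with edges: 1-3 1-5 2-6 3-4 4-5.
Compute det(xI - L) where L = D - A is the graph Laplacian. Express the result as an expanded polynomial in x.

x^6 - 10x^5 + 36x^4 - 56x^3 + 32x^2

Each diagonal entry of L is the vertex degree and each off-diagonal entry is -1 where an edge is present, 0 otherwise; in the order [1, 2, 3, 4, 5, 6] the diagonal is [2, 1, 2, 2, 2, 1]. The eigenvalues of L are [0, 0, 2, 2, 2, 4]; the characteristic polynomial is the product of (x - lambda_i), which multiplies out to x^6 - 10x^5 + 36x^4 - 56x^3 + 32x^2. The coefficient of x^5 equals -trace(L) = -10, matching the sum of degrees. The eigenvalues sum to 10, which equals trace(L) = 2|E|. There are 2 zeros in the spectrum, matching the 2 components.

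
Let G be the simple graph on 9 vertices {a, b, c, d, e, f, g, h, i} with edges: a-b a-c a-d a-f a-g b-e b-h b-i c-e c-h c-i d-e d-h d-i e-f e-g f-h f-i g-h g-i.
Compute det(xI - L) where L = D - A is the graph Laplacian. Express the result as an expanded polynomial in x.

With the vertex order [a, b, c, d, e, f, g, h, i], the degrees are [5, 4, 4, 4, 5, 4, 4, 5, 5], giving D = diag(5, 4, 4, 4, 5, 4, 4, 5, 5) and L = D - A. L has integer entries, so p(x) = det(xI - L) has integer coefficients. Expanding the determinant yields x^9 - 40x^8 + 690x^7 - 6720x^6 + 40485x^5 - 154704x^4 + 366560x^3 - 492800x^2 + 288000x. The constant term is 0 because L is singular (the all-ones vector lies in its kernel). By the matrix-tree theorem the graph has (1/9) * product of the nonzero eigenvalues = 32000 spanning trees.

x^9 - 40x^8 + 690x^7 - 6720x^6 + 40485x^5 - 154704x^4 + 366560x^3 - 492800x^2 + 288000x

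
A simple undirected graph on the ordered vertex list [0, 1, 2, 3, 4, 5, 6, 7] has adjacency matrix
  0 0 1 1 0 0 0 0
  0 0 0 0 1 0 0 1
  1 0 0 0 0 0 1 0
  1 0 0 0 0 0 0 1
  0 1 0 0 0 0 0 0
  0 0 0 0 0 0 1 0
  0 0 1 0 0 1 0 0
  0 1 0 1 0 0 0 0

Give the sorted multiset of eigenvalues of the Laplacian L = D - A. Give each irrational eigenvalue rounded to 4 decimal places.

Each diagonal entry of L is the vertex degree and each off-diagonal entry is -1 where an edge is present, 0 otherwise; in the order [0, 1, 2, 3, 4, 5, 6, 7] the diagonal is [2, 2, 2, 2, 1, 1, 2, 2]. Diagonalising L (or applying a numerical eigensolver to the 8x8 matrix) gives the spectrum above.

[0, 0.1522, 0.5858, 1.2346, 2, 2.7654, 3.4142, 3.8478]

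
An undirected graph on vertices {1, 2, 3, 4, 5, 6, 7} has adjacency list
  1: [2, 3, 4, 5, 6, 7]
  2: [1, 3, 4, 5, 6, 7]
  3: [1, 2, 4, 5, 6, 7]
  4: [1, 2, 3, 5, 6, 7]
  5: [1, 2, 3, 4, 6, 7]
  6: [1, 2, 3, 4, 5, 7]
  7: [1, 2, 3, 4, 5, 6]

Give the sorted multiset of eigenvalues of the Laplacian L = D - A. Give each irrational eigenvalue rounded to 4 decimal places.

With the vertex order [1, 2, 3, 4, 5, 6, 7], the degrees are [6, 6, 6, 6, 6, 6, 6], giving D = diag(6, 6, 6, 6, 6, 6, 6) and L = D - A. Since every row of L sums to 0, the all-ones vector is in the kernel and 0 is an eigenvalue. The single zero eigenvalue shows the graph is connected. There is one zero in the spectrum, matching the 1 component. By the matrix-tree theorem the graph has (1/7) * product of the nonzero eigenvalues = 16807 spanning trees.

[0, 7, 7, 7, 7, 7, 7]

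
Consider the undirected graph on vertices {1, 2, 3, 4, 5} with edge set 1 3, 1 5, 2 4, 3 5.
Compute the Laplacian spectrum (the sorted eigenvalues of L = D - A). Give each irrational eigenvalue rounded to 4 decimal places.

[0, 0, 2, 3, 3]

Each diagonal entry of L is the vertex degree and each off-diagonal entry is -1 where an edge is present, 0 otherwise; in the order [1, 2, 3, 4, 5] the diagonal is [2, 1, 2, 1, 2]. Since every row of L sums to 0, the all-ones vector is in the kernel and 0 is an eigenvalue. The 2 zero eigenvalues correspond to the 2 connected components. The eigenvalues sum to 8, which equals trace(L) = 2|E|. There are 2 zeros in the spectrum, matching the 2 components.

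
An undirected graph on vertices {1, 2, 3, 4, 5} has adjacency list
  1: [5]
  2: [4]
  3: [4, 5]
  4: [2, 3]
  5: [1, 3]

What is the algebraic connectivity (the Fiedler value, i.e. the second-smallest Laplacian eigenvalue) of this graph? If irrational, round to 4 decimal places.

Each diagonal entry of L is the vertex degree and each off-diagonal entry is -1 where an edge is present, 0 otherwise; in the order [1, 2, 3, 4, 5] the diagonal is [1, 1, 2, 2, 2]. The smallest Laplacian eigenvalue is always 0. The next one, lambda_2 = 0.3820, measures how hard the graph is to disconnect: larger values mean better connectivity. There is one zero in the spectrum, matching the 1 component.

0.3820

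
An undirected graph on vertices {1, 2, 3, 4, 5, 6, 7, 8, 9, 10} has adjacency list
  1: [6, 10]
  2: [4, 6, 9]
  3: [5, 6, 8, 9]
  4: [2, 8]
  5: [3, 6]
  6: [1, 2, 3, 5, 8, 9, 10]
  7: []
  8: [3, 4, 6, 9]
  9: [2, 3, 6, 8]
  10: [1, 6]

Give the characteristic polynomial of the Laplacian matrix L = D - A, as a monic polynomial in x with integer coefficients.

With the vertex order [1, 2, 3, 4, 5, 6, 7, 8, 9, 10], the degrees are [2, 3, 4, 2, 2, 7, 0, 4, 4, 2], giving D = diag(2, 3, 4, 2, 2, 7, 0, 4, 4, 2) and L = D - A. Computing det(xI - L) by cofactor expansion (or equivalently via sum-over-permutations) gives x^10 - 30x^9 + 374x^8 - 2526x^7 + 10081x^6 - 24248x^5 + 34130x^4 - 25494x^3 + 7668x^2. The coefficient of x^9 equals -trace(L) = -30, matching the sum of degrees.

x^10 - 30x^9 + 374x^8 - 2526x^7 + 10081x^6 - 24248x^5 + 34130x^4 - 25494x^3 + 7668x^2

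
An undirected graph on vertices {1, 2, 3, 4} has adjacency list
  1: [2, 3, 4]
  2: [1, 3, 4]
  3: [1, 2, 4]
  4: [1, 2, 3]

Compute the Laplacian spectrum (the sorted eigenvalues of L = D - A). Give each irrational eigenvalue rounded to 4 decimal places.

[0, 4, 4, 4]

With the vertex order [1, 2, 3, 4], the degrees are [3, 3, 3, 3], giving D = diag(3, 3, 3, 3) and L = D - A. The multiplicity of 0 as a Laplacian eigenvalue equals the number of connected components. The single zero eigenvalue shows the graph is connected.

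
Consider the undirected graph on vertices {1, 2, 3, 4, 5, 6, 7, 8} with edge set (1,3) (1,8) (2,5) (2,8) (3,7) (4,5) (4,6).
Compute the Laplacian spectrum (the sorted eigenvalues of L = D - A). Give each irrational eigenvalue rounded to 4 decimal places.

[0, 0.1522, 0.5858, 1.2346, 2, 2.7654, 3.4142, 3.8478]

Reading degrees in the order [1, 2, 3, 4, 5, 6, 7, 8] gives [2, 2, 2, 2, 2, 1, 1, 2]; set D = diag(2, 2, 2, 2, 2, 1, 1, 2) and form L = D - A. L is symmetric positive semidefinite, so every eigenvalue is real and nonnegative. By the matrix-tree theorem the graph has (1/8) * product of the nonzero eigenvalues = 1 spanning tree. The eigenvalues sum to 14, which equals trace(L) = 2|E|.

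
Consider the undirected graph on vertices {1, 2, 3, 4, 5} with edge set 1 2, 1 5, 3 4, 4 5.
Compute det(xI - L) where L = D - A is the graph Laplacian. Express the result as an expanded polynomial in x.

With the vertex order [1, 2, 3, 4, 5], the degrees are [2, 1, 1, 2, 2], giving D = diag(2, 1, 1, 2, 2) and L = D - A. Computing det(xI - L) by cofactor expansion (or equivalently via sum-over-permutations) gives x^5 - 8x^4 + 21x^3 - 20x^2 + 5x. The coefficient of x^4 equals -trace(L) = -8, matching the sum of degrees.

x^5 - 8x^4 + 21x^3 - 20x^2 + 5x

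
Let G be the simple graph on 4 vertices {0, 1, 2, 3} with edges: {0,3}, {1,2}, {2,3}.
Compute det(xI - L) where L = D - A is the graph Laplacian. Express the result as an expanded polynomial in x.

Reading degrees in the order [0, 1, 2, 3] gives [1, 1, 2, 2]; set D = diag(1, 1, 2, 2) and form L = D - A. Computing det(xI - L) by cofactor expansion (or equivalently via sum-over-permutations) gives x^4 - 6x^3 + 10x^2 - 4x. The constant term is 0 because L is singular (the all-ones vector lies in its kernel). The eigenvalues sum to 6, which equals trace(L) = 2|E|.

x^4 - 6x^3 + 10x^2 - 4x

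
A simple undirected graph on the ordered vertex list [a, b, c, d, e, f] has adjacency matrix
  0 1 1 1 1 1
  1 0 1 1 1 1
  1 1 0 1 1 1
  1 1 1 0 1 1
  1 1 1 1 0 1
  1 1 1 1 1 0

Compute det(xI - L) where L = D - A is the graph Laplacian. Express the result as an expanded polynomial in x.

Reading degrees in the order [a, b, c, d, e, f] gives [5, 5, 5, 5, 5, 5]; set D = diag(5, 5, 5, 5, 5, 5) and form L = D - A. Computing det(xI - L) by cofactor expansion (or equivalently via sum-over-permutations) gives x^6 - 30x^5 + 360x^4 - 2160x^3 + 6480x^2 - 7776x. The coefficient of x^5 equals -trace(L) = -30, matching the sum of degrees. By the matrix-tree theorem the graph has (1/6) * product of the nonzero eigenvalues = 1296 spanning trees. There is one zero in the spectrum, matching the 1 component.

x^6 - 30x^5 + 360x^4 - 2160x^3 + 6480x^2 - 7776x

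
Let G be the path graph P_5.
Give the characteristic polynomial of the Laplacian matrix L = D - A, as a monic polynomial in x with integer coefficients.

x^5 - 8x^4 + 21x^3 - 20x^2 + 5x

The graph has 5 vertices and degree multiset [2, 2, 2, 1, 1]; D is the diagonal matrix of degrees and L = D - A. Computing det(xI - L) by cofactor expansion (or equivalently via sum-over-permutations) gives x^5 - 8x^4 + 21x^3 - 20x^2 + 5x. The coefficient of x^4 equals -trace(L) = -8, matching the sum of degrees. The largest eigenvalue, 3.6180, is at most the vertex count 5.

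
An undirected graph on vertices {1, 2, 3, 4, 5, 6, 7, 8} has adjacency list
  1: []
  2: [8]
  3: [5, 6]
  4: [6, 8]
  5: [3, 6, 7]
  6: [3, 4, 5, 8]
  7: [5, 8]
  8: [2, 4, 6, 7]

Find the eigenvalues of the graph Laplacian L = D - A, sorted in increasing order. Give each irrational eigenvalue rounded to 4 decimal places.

[0, 0, 0.7961, 1.5858, 1.7495, 3.8293, 4.4142, 5.6251]

Each diagonal entry of L is the vertex degree and each off-diagonal entry is -1 where an edge is present, 0 otherwise; in the order [1, 2, 3, 4, 5, 6, 7, 8] the diagonal is [0, 1, 2, 2, 3, 4, 2, 4]. The multiplicity of 0 as a Laplacian eigenvalue equals the number of connected components. The 2 zero eigenvalues correspond to the 2 connected components.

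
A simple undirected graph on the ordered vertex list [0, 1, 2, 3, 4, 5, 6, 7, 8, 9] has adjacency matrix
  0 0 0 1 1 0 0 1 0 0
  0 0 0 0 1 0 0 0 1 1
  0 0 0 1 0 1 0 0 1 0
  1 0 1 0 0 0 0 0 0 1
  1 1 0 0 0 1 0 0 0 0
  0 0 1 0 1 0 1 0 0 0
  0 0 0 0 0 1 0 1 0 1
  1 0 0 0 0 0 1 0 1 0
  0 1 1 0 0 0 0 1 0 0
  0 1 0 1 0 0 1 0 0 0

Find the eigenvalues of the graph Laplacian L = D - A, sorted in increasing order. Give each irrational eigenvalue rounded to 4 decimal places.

With the vertex order [0, 1, 2, 3, 4, 5, 6, 7, 8, 9], the degrees are [3, 3, 3, 3, 3, 3, 3, 3, 3, 3], giving D = diag(3, 3, 3, 3, 3, 3, 3, 3, 3, 3) and L = D - A. The multiplicity of 0 as a Laplacian eigenvalue equals the number of connected components. By the matrix-tree theorem the graph has (1/10) * product of the nonzero eigenvalues = 2000 spanning trees.

[0, 2, 2, 2, 2, 2, 5, 5, 5, 5]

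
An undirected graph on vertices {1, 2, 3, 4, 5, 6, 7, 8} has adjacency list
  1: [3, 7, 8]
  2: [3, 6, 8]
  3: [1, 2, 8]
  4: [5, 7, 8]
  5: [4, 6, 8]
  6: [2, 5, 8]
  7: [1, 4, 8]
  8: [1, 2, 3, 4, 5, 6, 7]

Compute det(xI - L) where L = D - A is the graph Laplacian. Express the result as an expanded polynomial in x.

x^8 - 28x^7 + 322x^6 - 1974x^5 + 6965x^4 - 14126x^3 + 15225x^2 - 6728x

With the vertex order [1, 2, 3, 4, 5, 6, 7, 8], the degrees are [3, 3, 3, 3, 3, 3, 3, 7], giving D = diag(3, 3, 3, 3, 3, 3, 3, 7) and L = D - A. L has integer entries, so p(x) = det(xI - L) has integer coefficients. Expanding the determinant yields x^8 - 28x^7 + 322x^6 - 1974x^5 + 6965x^4 - 14126x^3 + 15225x^2 - 6728x. The coefficient of x^7 equals -trace(L) = -28, matching the sum of degrees.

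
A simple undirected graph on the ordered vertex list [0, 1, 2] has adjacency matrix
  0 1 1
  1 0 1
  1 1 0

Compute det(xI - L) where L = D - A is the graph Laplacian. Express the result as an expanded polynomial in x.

Each diagonal entry of L is the vertex degree and each off-diagonal entry is -1 where an edge is present, 0 otherwise; in the order [0, 1, 2] the diagonal is [2, 2, 2]. The eigenvalues of L are [0, 3, 3]; the characteristic polynomial is the product of (x - lambda_i), which multiplies out to x^3 - 6x^2 + 9x. Since p(0) = det(-L) = 0, x divides p(x). The largest eigenvalue, 3, is at most the vertex count 3.

x^3 - 6x^2 + 9x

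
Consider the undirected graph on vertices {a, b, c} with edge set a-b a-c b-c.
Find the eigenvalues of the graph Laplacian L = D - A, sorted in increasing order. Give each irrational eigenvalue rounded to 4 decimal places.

Each diagonal entry of L is the vertex degree and each off-diagonal entry is -1 where an edge is present, 0 otherwise; in the order [a, b, c] the diagonal is [2, 2, 2]. L is symmetric positive semidefinite, so every eigenvalue is real and nonnegative. The single zero eigenvalue shows the graph is connected. The largest eigenvalue, 3, is at most the vertex count 3.

[0, 3, 3]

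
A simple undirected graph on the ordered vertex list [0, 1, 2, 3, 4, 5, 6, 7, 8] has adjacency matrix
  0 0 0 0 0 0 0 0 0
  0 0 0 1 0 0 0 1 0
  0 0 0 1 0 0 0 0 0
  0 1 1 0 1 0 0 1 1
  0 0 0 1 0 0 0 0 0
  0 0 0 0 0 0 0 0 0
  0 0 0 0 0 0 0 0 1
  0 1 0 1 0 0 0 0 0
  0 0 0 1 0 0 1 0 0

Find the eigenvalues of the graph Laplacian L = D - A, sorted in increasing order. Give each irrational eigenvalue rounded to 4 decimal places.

With the vertex order [0, 1, 2, 3, 4, 5, 6, 7, 8], the degrees are [0, 2, 1, 5, 1, 0, 1, 2, 2], giving D = diag(0, 2, 1, 5, 1, 0, 1, 2, 2) and L = D - A. Since every row of L sums to 0, the all-ones vector is in the kernel and 0 is an eigenvalue. The 3 zero eigenvalues correspond to the 3 connected components. The eigenvalues sum to 14, which equals trace(L) = 2|E|. There are 3 zeros in the spectrum, matching the 3 components.

[0, 0, 0, 0.4659, 1, 1, 2.4827, 3, 6.0514]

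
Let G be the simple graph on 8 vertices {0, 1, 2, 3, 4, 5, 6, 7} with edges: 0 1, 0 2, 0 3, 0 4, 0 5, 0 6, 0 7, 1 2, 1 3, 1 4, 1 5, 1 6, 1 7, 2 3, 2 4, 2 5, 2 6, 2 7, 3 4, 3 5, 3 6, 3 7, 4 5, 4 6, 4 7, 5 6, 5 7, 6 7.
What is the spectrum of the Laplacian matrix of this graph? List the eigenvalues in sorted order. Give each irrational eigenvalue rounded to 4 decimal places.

Each diagonal entry of L is the vertex degree and each off-diagonal entry is -1 where an edge is present, 0 otherwise; in the order [0, 1, 2, 3, 4, 5, 6, 7] the diagonal is [7, 7, 7, 7, 7, 7, 7, 7]. Diagonalising L (or applying a numerical eigensolver to the 8x8 matrix) gives the spectrum above. The single zero eigenvalue shows the graph is connected. By the matrix-tree theorem the graph has (1/8) * product of the nonzero eigenvalues = 262144 spanning trees.

[0, 8, 8, 8, 8, 8, 8, 8]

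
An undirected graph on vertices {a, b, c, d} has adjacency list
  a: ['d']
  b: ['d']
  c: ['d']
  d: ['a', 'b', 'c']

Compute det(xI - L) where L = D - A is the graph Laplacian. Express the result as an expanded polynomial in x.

Each diagonal entry of L is the vertex degree and each off-diagonal entry is -1 where an edge is present, 0 otherwise; in the order [a, b, c, d] the diagonal is [1, 1, 1, 3]. Computing det(xI - L) by cofactor expansion (or equivalently via sum-over-permutations) gives x^4 - 6x^3 + 9x^2 - 4x. The coefficient of x^3 equals -trace(L) = -6, matching the sum of degrees. The eigenvalues sum to 6, which equals trace(L) = 2|E|.

x^4 - 6x^3 + 9x^2 - 4x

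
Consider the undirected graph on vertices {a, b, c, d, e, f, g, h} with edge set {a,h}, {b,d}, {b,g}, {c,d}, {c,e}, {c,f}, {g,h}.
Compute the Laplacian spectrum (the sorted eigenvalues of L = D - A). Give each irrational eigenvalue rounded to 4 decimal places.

Each diagonal entry of L is the vertex degree and each off-diagonal entry is -1 where an edge is present, 0 otherwise; in the order [a, b, c, d, e, f, g, h] the diagonal is [1, 2, 3, 2, 1, 1, 2, 2]. The multiplicity of 0 as a Laplacian eigenvalue equals the number of connected components. There is one zero in the spectrum, matching the 1 component.

[0, 0.1667, 0.7276, 1, 1.6353, 2.6729, 3.5643, 4.2332]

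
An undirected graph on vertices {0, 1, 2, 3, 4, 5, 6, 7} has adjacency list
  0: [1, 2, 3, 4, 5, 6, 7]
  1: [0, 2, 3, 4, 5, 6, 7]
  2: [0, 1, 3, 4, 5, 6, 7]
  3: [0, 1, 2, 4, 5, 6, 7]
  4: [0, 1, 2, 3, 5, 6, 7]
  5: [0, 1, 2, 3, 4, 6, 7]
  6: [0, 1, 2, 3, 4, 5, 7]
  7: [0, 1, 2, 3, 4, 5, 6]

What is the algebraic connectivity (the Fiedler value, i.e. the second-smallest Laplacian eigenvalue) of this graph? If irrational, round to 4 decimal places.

With the vertex order [0, 1, 2, 3, 4, 5, 6, 7], the degrees are [7, 7, 7, 7, 7, 7, 7, 7], giving D = diag(7, 7, 7, 7, 7, 7, 7, 7) and L = D - A. The smallest Laplacian eigenvalue is always 0. The next one, lambda_2 = 8, measures how hard the graph is to disconnect: larger values mean better connectivity. There is one zero in the spectrum, matching the 1 component.

8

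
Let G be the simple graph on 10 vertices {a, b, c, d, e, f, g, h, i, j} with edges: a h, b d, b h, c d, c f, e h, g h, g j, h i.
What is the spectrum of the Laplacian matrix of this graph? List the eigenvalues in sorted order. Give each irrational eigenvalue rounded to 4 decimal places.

[0, 0.1704, 0.4911, 1, 1, 1, 2.2293, 2.5173, 3.4880, 6.1038]

Reading degrees in the order [a, b, c, d, e, f, g, h, i, j] gives [1, 2, 2, 2, 1, 1, 2, 5, 1, 1]; set D = diag(1, 2, 2, 2, 1, 1, 2, 5, 1, 1) and form L = D - A. L is symmetric positive semidefinite, so every eigenvalue is real and nonnegative. The single zero eigenvalue shows the graph is connected. The largest eigenvalue, 6.1038, is at most the vertex count 10.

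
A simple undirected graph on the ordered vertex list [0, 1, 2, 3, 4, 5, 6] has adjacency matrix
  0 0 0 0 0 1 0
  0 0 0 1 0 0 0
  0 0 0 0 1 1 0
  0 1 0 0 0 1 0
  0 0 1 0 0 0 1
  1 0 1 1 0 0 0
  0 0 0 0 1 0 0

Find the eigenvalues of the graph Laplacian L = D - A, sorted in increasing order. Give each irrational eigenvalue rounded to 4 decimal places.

[0, 0.2603, 0.6262, 1.4055, 2.2742, 3.0996, 4.3342]

With the vertex order [0, 1, 2, 3, 4, 5, 6], the degrees are [1, 1, 2, 2, 2, 3, 1], giving D = diag(1, 1, 2, 2, 2, 3, 1) and L = D - A. Since every row of L sums to 0, the all-ones vector is in the kernel and 0 is an eigenvalue. There is one zero in the spectrum, matching the 1 component.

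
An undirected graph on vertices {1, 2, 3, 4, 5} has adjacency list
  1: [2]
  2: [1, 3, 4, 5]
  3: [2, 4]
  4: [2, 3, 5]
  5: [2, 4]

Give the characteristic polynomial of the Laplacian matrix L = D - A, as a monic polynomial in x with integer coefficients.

Each diagonal entry of L is the vertex degree and each off-diagonal entry is -1 where an edge is present, 0 otherwise; in the order [1, 2, 3, 4, 5] the diagonal is [1, 4, 2, 3, 2]. L has integer entries, so p(x) = det(xI - L) has integer coefficients. Expanding the determinant yields x^5 - 12x^4 + 49x^3 - 78x^2 + 40x. Since p(0) = det(-L) = 0, x divides p(x). There is one zero in the spectrum, matching the 1 component. By the matrix-tree theorem the graph has (1/5) * product of the nonzero eigenvalues = 8 spanning trees.

x^5 - 12x^4 + 49x^3 - 78x^2 + 40x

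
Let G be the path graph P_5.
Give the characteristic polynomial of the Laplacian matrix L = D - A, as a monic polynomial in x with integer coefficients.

The graph has 5 vertices and degree multiset [2, 2, 2, 1, 1]; D is the diagonal matrix of degrees and L = D - A. L has integer entries, so p(x) = det(xI - L) has integer coefficients. Expanding the determinant yields x^5 - 8x^4 + 21x^3 - 20x^2 + 5x. Since p(0) = det(-L) = 0, x divides p(x). The eigenvalues sum to 8, which equals trace(L) = 2|E|. By the matrix-tree theorem the graph has (1/5) * product of the nonzero eigenvalues = 1 spanning tree.

x^5 - 8x^4 + 21x^3 - 20x^2 + 5x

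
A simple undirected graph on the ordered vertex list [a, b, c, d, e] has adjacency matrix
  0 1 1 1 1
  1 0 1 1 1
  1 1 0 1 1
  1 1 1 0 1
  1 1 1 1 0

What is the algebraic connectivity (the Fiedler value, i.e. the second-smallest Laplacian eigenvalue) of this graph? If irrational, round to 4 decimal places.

Each diagonal entry of L is the vertex degree and each off-diagonal entry is -1 where an edge is present, 0 otherwise; in the order [a, b, c, d, e] the diagonal is [4, 4, 4, 4, 4]. Computing the eigenvalues of L and sorting gives [0, 5, 5, 5, 5]. The Fiedler value lambda_2 = 5 is strictly positive, so the graph is connected. The largest eigenvalue, 5, is at most the vertex count 5.

5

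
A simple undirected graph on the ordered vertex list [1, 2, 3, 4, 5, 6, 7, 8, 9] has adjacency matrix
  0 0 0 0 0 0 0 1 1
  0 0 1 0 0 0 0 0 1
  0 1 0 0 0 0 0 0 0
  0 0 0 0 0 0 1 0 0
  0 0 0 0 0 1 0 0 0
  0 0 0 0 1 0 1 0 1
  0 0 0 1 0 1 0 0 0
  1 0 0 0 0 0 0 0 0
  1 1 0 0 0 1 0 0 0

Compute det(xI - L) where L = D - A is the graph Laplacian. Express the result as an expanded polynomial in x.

x^9 - 16x^8 + 103x^7 - 344x^6 + 640x^5 - 662x^4 + 361x^3 - 94x^2 + 9x

Each diagonal entry of L is the vertex degree and each off-diagonal entry is -1 where an edge is present, 0 otherwise; in the order [1, 2, 3, 4, 5, 6, 7, 8, 9] the diagonal is [2, 2, 1, 1, 1, 3, 2, 1, 3]. L has integer entries, so p(x) = det(xI - L) has integer coefficients. Expanding the determinant yields x^9 - 16x^8 + 103x^7 - 344x^6 + 640x^5 - 662x^4 + 361x^3 - 94x^2 + 9x. The constant term is 0 because L is singular (the all-ones vector lies in its kernel). There is one zero in the spectrum, matching the 1 component.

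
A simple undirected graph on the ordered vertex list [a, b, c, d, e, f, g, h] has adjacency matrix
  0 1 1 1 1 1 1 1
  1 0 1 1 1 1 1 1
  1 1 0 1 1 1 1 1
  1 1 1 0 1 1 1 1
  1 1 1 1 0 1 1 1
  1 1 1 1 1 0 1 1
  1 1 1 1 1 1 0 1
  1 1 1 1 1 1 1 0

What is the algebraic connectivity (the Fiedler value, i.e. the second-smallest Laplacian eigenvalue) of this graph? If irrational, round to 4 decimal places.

With the vertex order [a, b, c, d, e, f, g, h], the degrees are [7, 7, 7, 7, 7, 7, 7, 7], giving D = diag(7, 7, 7, 7, 7, 7, 7, 7) and L = D - A. The smallest Laplacian eigenvalue is always 0. The next one, lambda_2 = 8, measures how hard the graph is to disconnect: larger values mean better connectivity. There is one zero in the spectrum, matching the 1 component.

8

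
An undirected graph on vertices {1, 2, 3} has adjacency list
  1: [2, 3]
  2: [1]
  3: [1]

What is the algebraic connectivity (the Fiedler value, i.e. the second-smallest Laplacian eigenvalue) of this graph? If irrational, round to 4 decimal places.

1

With the vertex order [1, 2, 3], the degrees are [2, 1, 1], giving D = diag(2, 1, 1) and L = D - A. The sorted Laplacian eigenvalues are [0, 1, 3]; the algebraic connectivity is the second entry, 1. The largest eigenvalue, 3, is at most the vertex count 3. The eigenvalues sum to 4, which equals trace(L) = 2|E|.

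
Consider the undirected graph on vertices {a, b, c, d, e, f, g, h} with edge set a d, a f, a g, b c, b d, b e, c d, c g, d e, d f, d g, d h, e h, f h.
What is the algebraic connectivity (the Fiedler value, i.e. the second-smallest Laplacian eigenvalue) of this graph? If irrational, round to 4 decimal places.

1.7530

Reading degrees in the order [a, b, c, d, e, f, g, h] gives [3, 3, 3, 7, 3, 3, 3, 3]; set D = diag(3, 3, 3, 7, 3, 3, 3, 3) and form L = D - A. The sorted Laplacian eigenvalues are [0, 1.7530, 1.7530, 3.4450, 3.4450, 4.8019, 4.8019, 8]; the algebraic connectivity is the second entry, 1.7530. The eigenvalues sum to 28, which equals trace(L) = 2|E|.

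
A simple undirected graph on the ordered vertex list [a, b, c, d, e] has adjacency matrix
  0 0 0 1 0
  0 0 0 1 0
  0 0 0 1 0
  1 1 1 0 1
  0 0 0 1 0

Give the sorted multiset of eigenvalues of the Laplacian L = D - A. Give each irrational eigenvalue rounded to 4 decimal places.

[0, 1, 1, 1, 5]

Reading degrees in the order [a, b, c, d, e] gives [1, 1, 1, 4, 1]; set D = diag(1, 1, 1, 4, 1) and form L = D - A. Diagonalising L (or applying a numerical eigensolver to the 5x5 matrix) gives the spectrum above. The single zero eigenvalue shows the graph is connected. The eigenvalues sum to 8, which equals trace(L) = 2|E|.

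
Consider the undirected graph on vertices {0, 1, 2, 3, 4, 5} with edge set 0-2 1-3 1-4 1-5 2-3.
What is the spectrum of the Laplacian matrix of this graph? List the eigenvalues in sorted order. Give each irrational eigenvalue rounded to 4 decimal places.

With the vertex order [0, 1, 2, 3, 4, 5], the degrees are [1, 3, 2, 2, 1, 1], giving D = diag(1, 3, 2, 2, 1, 1) and L = D - A. L is symmetric positive semidefinite, so every eigenvalue is real and nonnegative. The single zero eigenvalue shows the graph is connected.

[0, 0.3249, 1, 1.4608, 3, 4.2143]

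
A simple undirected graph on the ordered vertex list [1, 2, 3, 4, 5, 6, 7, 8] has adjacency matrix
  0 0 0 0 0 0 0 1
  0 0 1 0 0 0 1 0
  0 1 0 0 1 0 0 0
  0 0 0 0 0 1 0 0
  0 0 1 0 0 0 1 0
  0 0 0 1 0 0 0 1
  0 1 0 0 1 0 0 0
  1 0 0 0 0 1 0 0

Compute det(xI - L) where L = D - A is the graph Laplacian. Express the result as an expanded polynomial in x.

x^8 - 14x^7 + 78x^6 - 220x^5 + 328x^4 - 240x^3 + 64x^2

Each diagonal entry of L is the vertex degree and each off-diagonal entry is -1 where an edge is present, 0 otherwise; in the order [1, 2, 3, 4, 5, 6, 7, 8] the diagonal is [1, 2, 2, 1, 2, 2, 2, 2]. Computing det(xI - L) by cofactor expansion (or equivalently via sum-over-permutations) gives x^8 - 14x^7 + 78x^6 - 220x^5 + 328x^4 - 240x^3 + 64x^2. The constant term is 0 because L is singular (the all-ones vector lies in its kernel). There are 2 zeros in the spectrum, matching the 2 components.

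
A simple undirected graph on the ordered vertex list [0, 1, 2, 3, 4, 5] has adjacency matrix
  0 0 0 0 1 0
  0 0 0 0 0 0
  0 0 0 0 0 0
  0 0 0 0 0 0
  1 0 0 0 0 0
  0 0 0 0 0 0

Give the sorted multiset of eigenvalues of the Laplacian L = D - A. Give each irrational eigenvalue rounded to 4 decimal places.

With the vertex order [0, 1, 2, 3, 4, 5], the degrees are [1, 0, 0, 0, 1, 0], giving D = diag(1, 0, 0, 0, 1, 0) and L = D - A. Diagonalising L (or applying a numerical eigensolver to the 6x6 matrix) gives the spectrum above. The 5 zero eigenvalues correspond to the 5 connected components. There are 5 zeros in the spectrum, matching the 5 components. The largest eigenvalue, 2, is at most the vertex count 6.

[0, 0, 0, 0, 0, 2]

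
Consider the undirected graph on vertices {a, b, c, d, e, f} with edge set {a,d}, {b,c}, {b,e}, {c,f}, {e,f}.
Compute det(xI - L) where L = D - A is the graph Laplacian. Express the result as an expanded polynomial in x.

Reading degrees in the order [a, b, c, d, e, f] gives [1, 2, 2, 1, 2, 2]; set D = diag(1, 2, 2, 1, 2, 2) and form L = D - A. The eigenvalues of L are [0, 0, 2, 2, 2, 4]; the characteristic polynomial is the product of (x - lambda_i), which multiplies out to x^6 - 10x^5 + 36x^4 - 56x^3 + 32x^2. The coefficient of x^5 equals -trace(L) = -10, matching the sum of degrees. There are 2 zeros in the spectrum, matching the 2 components.

x^6 - 10x^5 + 36x^4 - 56x^3 + 32x^2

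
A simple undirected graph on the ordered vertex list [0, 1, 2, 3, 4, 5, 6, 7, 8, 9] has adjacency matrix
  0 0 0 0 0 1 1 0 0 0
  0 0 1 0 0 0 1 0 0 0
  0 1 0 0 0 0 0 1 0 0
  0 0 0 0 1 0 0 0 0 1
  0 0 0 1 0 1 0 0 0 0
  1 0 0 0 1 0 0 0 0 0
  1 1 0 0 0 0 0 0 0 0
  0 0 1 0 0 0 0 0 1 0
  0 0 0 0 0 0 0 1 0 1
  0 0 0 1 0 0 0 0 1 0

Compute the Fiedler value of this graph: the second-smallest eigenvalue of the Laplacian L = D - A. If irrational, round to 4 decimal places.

0.3820

With the vertex order [0, 1, 2, 3, 4, 5, 6, 7, 8, 9], the degrees are [2, 2, 2, 2, 2, 2, 2, 2, 2, 2], giving D = diag(2, 2, 2, 2, 2, 2, 2, 2, 2, 2) and L = D - A. The sorted Laplacian eigenvalues are [0, 0.3820, 0.3820, 1.3820, 1.3820, 2.6180, 2.6180, 3.6180, 3.6180, 4]; the algebraic connectivity is the second entry, 0.3820. The eigenvalues sum to 20, which equals trace(L) = 2|E|.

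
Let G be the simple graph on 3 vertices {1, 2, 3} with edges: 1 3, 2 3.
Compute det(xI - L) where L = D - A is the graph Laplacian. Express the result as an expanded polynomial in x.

With the vertex order [1, 2, 3], the degrees are [1, 1, 2], giving D = diag(1, 1, 2) and L = D - A. L has integer entries, so p(x) = det(xI - L) has integer coefficients. Expanding the determinant yields x^3 - 4x^2 + 3x. The constant term is 0 because L is singular (the all-ones vector lies in its kernel). By the matrix-tree theorem the graph has (1/3) * product of the nonzero eigenvalues = 1 spanning tree.

x^3 - 4x^2 + 3x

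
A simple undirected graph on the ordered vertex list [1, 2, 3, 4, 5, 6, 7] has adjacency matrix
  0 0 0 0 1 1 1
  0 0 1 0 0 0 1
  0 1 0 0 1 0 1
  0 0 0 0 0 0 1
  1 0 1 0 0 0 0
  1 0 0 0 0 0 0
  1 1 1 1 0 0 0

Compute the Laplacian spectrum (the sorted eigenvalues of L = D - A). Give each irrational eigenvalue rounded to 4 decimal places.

[0, 0.6338, 1, 1.7405, 3.3172, 3.8665, 5.4420]

With the vertex order [1, 2, 3, 4, 5, 6, 7], the degrees are [3, 2, 3, 1, 2, 1, 4], giving D = diag(3, 2, 3, 1, 2, 1, 4) and L = D - A. The multiplicity of 0 as a Laplacian eigenvalue equals the number of connected components. The largest eigenvalue, 5.4420, is at most the vertex count 7.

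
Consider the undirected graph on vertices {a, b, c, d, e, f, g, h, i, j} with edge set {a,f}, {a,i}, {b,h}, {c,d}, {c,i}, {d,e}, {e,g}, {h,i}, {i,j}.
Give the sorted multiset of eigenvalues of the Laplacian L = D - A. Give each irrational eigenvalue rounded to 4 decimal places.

[0, 0.1655, 0.3820, 0.6815, 1, 2, 2.4314, 2.6180, 3.4768, 5.2448]

With the vertex order [a, b, c, d, e, f, g, h, i, j], the degrees are [2, 1, 2, 2, 2, 1, 1, 2, 4, 1], giving D = diag(2, 1, 2, 2, 2, 1, 1, 2, 4, 1) and L = D - A. The multiplicity of 0 as a Laplacian eigenvalue equals the number of connected components. The single zero eigenvalue shows the graph is connected. The largest eigenvalue, 5.2448, is at most the vertex count 10. There is one zero in the spectrum, matching the 1 component.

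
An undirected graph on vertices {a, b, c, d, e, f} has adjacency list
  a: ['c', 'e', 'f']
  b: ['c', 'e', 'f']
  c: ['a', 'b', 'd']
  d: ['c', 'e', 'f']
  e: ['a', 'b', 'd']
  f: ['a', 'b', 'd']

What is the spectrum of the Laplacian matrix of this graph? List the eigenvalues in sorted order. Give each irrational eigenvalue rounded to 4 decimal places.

[0, 3, 3, 3, 3, 6]

With the vertex order [a, b, c, d, e, f], the degrees are [3, 3, 3, 3, 3, 3], giving D = diag(3, 3, 3, 3, 3, 3) and L = D - A. Diagonalising L (or applying a numerical eigensolver to the 6x6 matrix) gives the spectrum above. The eigenvalues sum to 18, which equals trace(L) = 2|E|. There is one zero in the spectrum, matching the 1 component.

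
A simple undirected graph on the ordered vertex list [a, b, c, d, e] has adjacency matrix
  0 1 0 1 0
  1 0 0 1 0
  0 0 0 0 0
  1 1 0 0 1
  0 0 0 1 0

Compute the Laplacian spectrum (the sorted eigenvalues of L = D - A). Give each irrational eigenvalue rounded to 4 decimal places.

[0, 0, 1, 3, 4]

With the vertex order [a, b, c, d, e], the degrees are [2, 2, 0, 3, 1], giving D = diag(2, 2, 0, 3, 1) and L = D - A. Since every row of L sums to 0, the all-ones vector is in the kernel and 0 is an eigenvalue. The 2 zero eigenvalues correspond to the 2 connected components. The eigenvalues sum to 8, which equals trace(L) = 2|E|.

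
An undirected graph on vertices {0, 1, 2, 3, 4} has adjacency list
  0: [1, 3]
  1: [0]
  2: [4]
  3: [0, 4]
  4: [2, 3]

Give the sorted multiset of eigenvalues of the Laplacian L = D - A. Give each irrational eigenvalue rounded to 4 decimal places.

[0, 0.3820, 1.3820, 2.6180, 3.6180]

Reading degrees in the order [0, 1, 2, 3, 4] gives [2, 1, 1, 2, 2]; set D = diag(2, 1, 1, 2, 2) and form L = D - A. The multiplicity of 0 as a Laplacian eigenvalue equals the number of connected components. The largest eigenvalue, 3.6180, is at most the vertex count 5. There is one zero in the spectrum, matching the 1 component.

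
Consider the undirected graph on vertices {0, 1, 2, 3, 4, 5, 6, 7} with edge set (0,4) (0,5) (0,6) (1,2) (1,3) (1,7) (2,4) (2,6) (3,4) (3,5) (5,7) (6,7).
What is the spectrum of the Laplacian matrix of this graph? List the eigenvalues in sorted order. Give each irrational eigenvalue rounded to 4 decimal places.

Reading degrees in the order [0, 1, 2, 3, 4, 5, 6, 7] gives [3, 3, 3, 3, 3, 3, 3, 3]; set D = diag(3, 3, 3, 3, 3, 3, 3, 3) and form L = D - A. L is symmetric positive semidefinite, so every eigenvalue is real and nonnegative. The single zero eigenvalue shows the graph is connected. By the matrix-tree theorem the graph has (1/8) * product of the nonzero eigenvalues = 384 spanning trees. The largest eigenvalue, 6, is at most the vertex count 8.

[0, 2, 2, 2, 4, 4, 4, 6]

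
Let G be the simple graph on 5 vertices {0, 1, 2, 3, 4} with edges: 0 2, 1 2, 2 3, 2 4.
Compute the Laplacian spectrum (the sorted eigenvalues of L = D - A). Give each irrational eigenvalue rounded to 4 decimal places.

Reading degrees in the order [0, 1, 2, 3, 4] gives [1, 1, 4, 1, 1]; set D = diag(1, 1, 4, 1, 1) and form L = D - A. Diagonalising L (or applying a numerical eigensolver to the 5x5 matrix) gives the spectrum above.

[0, 1, 1, 1, 5]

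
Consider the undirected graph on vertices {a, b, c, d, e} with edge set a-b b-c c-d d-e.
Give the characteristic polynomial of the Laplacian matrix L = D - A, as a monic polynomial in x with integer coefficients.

With the vertex order [a, b, c, d, e], the degrees are [1, 2, 2, 2, 1], giving D = diag(1, 2, 2, 2, 1) and L = D - A. Computing det(xI - L) by cofactor expansion (or equivalently via sum-over-permutations) gives x^5 - 8x^4 + 21x^3 - 20x^2 + 5x. The constant term is 0 because L is singular (the all-ones vector lies in its kernel). The eigenvalues sum to 8, which equals trace(L) = 2|E|.

x^5 - 8x^4 + 21x^3 - 20x^2 + 5x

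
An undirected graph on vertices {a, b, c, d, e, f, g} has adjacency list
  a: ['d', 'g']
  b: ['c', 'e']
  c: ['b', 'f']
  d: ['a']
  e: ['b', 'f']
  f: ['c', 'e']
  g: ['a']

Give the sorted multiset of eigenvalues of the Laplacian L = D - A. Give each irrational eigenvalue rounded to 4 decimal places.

With the vertex order [a, b, c, d, e, f, g], the degrees are [2, 2, 2, 1, 2, 2, 1], giving D = diag(2, 2, 2, 1, 2, 2, 1) and L = D - A. The multiplicity of 0 as a Laplacian eigenvalue equals the number of connected components. The 2 zero eigenvalues correspond to the 2 connected components. There are 2 zeros in the spectrum, matching the 2 components.

[0, 0, 1, 2, 2, 3, 4]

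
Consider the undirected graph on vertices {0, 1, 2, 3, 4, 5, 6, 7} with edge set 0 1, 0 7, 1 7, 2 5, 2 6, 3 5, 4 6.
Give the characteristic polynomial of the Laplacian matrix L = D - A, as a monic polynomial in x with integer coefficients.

x^8 - 14x^7 + 78x^6 - 218x^5 + 314x^4 - 210x^3 + 45x^2

Each diagonal entry of L is the vertex degree and each off-diagonal entry is -1 where an edge is present, 0 otherwise; in the order [0, 1, 2, 3, 4, 5, 6, 7] the diagonal is [2, 2, 2, 1, 1, 2, 2, 2]. Computing det(xI - L) by cofactor expansion (or equivalently via sum-over-permutations) gives x^8 - 14x^7 + 78x^6 - 218x^5 + 314x^4 - 210x^3 + 45x^2. Since p(0) = det(-L) = 0, x divides p(x). The eigenvalues sum to 14, which equals trace(L) = 2|E|.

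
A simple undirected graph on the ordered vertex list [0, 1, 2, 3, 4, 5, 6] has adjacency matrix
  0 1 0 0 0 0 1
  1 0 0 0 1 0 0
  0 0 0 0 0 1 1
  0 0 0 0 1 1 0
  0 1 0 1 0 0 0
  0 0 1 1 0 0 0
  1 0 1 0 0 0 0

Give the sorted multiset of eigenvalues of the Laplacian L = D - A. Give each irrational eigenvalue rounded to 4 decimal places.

[0, 0.7530, 0.7530, 2.4450, 2.4450, 3.8019, 3.8019]

Reading degrees in the order [0, 1, 2, 3, 4, 5, 6] gives [2, 2, 2, 2, 2, 2, 2]; set D = diag(2, 2, 2, 2, 2, 2, 2) and form L = D - A. L is symmetric positive semidefinite, so every eigenvalue is real and nonnegative. The single zero eigenvalue shows the graph is connected. There is one zero in the spectrum, matching the 1 component.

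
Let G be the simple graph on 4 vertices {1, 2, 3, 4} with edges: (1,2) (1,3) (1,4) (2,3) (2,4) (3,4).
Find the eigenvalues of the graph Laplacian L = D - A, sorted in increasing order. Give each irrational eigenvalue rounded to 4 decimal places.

[0, 4, 4, 4]

Each diagonal entry of L is the vertex degree and each off-diagonal entry is -1 where an edge is present, 0 otherwise; in the order [1, 2, 3, 4] the diagonal is [3, 3, 3, 3]. Diagonalising L (or applying a numerical eigensolver to the 4x4 matrix) gives the spectrum above. The single zero eigenvalue shows the graph is connected. There is one zero in the spectrum, matching the 1 component.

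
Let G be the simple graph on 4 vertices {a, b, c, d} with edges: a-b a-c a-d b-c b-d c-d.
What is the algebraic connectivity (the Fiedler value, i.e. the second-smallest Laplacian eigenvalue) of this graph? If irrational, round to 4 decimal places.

With the vertex order [a, b, c, d], the degrees are [3, 3, 3, 3], giving D = diag(3, 3, 3, 3) and L = D - A. The sorted Laplacian eigenvalues are [0, 4, 4, 4]; the algebraic connectivity is the second entry, 4. The largest eigenvalue, 4, is at most the vertex count 4. The eigenvalues sum to 12, which equals trace(L) = 2|E|.

4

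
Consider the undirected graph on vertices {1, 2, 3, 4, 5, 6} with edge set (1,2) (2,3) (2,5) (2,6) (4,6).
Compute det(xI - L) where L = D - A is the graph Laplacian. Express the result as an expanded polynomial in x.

Each diagonal entry of L is the vertex degree and each off-diagonal entry is -1 where an edge is present, 0 otherwise; in the order [1, 2, 3, 4, 5, 6] the diagonal is [1, 4, 1, 1, 1, 2]. Computing det(xI - L) by cofactor expansion (or equivalently via sum-over-permutations) gives x^6 - 10x^5 + 33x^4 - 46x^3 + 28x^2 - 6x. The constant term is 0 because L is singular (the all-ones vector lies in its kernel).

x^6 - 10x^5 + 33x^4 - 46x^3 + 28x^2 - 6x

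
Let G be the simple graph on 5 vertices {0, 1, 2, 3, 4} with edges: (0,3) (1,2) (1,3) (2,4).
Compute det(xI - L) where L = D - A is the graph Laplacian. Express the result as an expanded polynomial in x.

With the vertex order [0, 1, 2, 3, 4], the degrees are [1, 2, 2, 2, 1], giving D = diag(1, 2, 2, 2, 1) and L = D - A. Computing det(xI - L) by cofactor expansion (or equivalently via sum-over-permutations) gives x^5 - 8x^4 + 21x^3 - 20x^2 + 5x. The constant term is 0 because L is singular (the all-ones vector lies in its kernel). The largest eigenvalue, 3.6180, is at most the vertex count 5.

x^5 - 8x^4 + 21x^3 - 20x^2 + 5x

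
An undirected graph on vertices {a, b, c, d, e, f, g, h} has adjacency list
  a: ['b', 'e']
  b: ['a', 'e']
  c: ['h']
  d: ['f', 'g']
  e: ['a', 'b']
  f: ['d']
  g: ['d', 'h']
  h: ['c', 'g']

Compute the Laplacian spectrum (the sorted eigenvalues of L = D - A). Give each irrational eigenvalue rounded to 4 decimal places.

[0, 0, 0.3820, 1.3820, 2.6180, 3, 3, 3.6180]

Reading degrees in the order [a, b, c, d, e, f, g, h] gives [2, 2, 1, 2, 2, 1, 2, 2]; set D = diag(2, 2, 1, 2, 2, 1, 2, 2) and form L = D - A. Diagonalising L (or applying a numerical eigensolver to the 8x8 matrix) gives the spectrum above. The 2 zero eigenvalues correspond to the 2 connected components.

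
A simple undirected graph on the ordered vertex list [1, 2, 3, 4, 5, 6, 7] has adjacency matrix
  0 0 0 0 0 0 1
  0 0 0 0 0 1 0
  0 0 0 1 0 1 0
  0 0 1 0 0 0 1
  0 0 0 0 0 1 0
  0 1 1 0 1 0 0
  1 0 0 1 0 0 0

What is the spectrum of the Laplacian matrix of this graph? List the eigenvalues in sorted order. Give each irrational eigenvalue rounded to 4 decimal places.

[0, 0.2254, 1, 1, 2.1859, 3.3604, 4.2283]

Reading degrees in the order [1, 2, 3, 4, 5, 6, 7] gives [1, 1, 2, 2, 1, 3, 2]; set D = diag(1, 1, 2, 2, 1, 3, 2) and form L = D - A. Since every row of L sums to 0, the all-ones vector is in the kernel and 0 is an eigenvalue. The largest eigenvalue, 4.2283, is at most the vertex count 7.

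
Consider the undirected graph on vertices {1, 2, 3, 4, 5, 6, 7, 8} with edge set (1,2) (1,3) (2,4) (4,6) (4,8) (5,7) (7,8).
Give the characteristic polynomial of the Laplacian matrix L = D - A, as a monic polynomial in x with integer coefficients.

x^8 - 14x^7 + 77x^6 - 212x^5 + 308x^4 - 228x^3 + 75x^2 - 8x

Each diagonal entry of L is the vertex degree and each off-diagonal entry is -1 where an edge is present, 0 otherwise; in the order [1, 2, 3, 4, 5, 6, 7, 8] the diagonal is [2, 2, 1, 3, 1, 1, 2, 2]. Computing det(xI - L) by cofactor expansion (or equivalently via sum-over-permutations) gives x^8 - 14x^7 + 77x^6 - 212x^5 + 308x^4 - 228x^3 + 75x^2 - 8x. The constant term is 0 because L is singular (the all-ones vector lies in its kernel). The largest eigenvalue, 4.3623, is at most the vertex count 8.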